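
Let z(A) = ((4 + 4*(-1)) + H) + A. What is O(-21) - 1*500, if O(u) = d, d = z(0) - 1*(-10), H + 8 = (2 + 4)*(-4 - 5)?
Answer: -552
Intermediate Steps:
H = -62 (H = -8 + (2 + 4)*(-4 - 5) = -8 + 6*(-9) = -8 - 54 = -62)
z(A) = -62 + A (z(A) = ((4 + 4*(-1)) - 62) + A = ((4 - 4) - 62) + A = (0 - 62) + A = -62 + A)
d = -52 (d = (-62 + 0) - 1*(-10) = -62 + 10 = -52)
O(u) = -52
O(-21) - 1*500 = -52 - 1*500 = -52 - 500 = -552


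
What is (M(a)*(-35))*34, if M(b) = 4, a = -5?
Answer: -4760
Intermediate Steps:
(M(a)*(-35))*34 = (4*(-35))*34 = -140*34 = -4760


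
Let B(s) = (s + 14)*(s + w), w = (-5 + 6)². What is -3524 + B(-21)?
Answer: -3384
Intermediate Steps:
w = 1 (w = 1² = 1)
B(s) = (1 + s)*(14 + s) (B(s) = (s + 14)*(s + 1) = (14 + s)*(1 + s) = (1 + s)*(14 + s))
-3524 + B(-21) = -3524 + (14 + (-21)² + 15*(-21)) = -3524 + (14 + 441 - 315) = -3524 + 140 = -3384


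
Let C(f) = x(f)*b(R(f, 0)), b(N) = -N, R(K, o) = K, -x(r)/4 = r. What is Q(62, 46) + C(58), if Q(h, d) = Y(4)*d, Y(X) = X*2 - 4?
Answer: 13640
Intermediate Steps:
x(r) = -4*r
Y(X) = -4 + 2*X (Y(X) = 2*X - 4 = -4 + 2*X)
Q(h, d) = 4*d (Q(h, d) = (-4 + 2*4)*d = (-4 + 8)*d = 4*d)
C(f) = 4*f**2 (C(f) = (-4*f)*(-f) = 4*f**2)
Q(62, 46) + C(58) = 4*46 + 4*58**2 = 184 + 4*3364 = 184 + 13456 = 13640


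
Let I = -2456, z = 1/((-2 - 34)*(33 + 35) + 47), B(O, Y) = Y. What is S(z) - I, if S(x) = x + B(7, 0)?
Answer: 5896855/2401 ≈ 2456.0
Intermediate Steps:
z = -1/2401 (z = 1/(-36*68 + 47) = 1/(-2448 + 47) = 1/(-2401) = -1/2401 ≈ -0.00041649)
S(x) = x (S(x) = x + 0 = x)
S(z) - I = -1/2401 - 1*(-2456) = -1/2401 + 2456 = 5896855/2401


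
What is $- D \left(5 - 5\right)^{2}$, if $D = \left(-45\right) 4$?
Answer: $0$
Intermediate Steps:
$D = -180$
$- D \left(5 - 5\right)^{2} = - \left(-180\right) \left(5 - 5\right)^{2} = - \left(-180\right) 0^{2} = - \left(-180\right) 0 = \left(-1\right) 0 = 0$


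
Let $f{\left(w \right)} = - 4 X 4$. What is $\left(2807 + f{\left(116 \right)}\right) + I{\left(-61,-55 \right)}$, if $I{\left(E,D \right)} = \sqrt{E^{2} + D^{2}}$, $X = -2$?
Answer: $2839 + \sqrt{6746} \approx 2921.1$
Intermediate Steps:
$I{\left(E,D \right)} = \sqrt{D^{2} + E^{2}}$
$f{\left(w \right)} = 32$ ($f{\left(w \right)} = \left(-4\right) \left(-2\right) 4 = 8 \cdot 4 = 32$)
$\left(2807 + f{\left(116 \right)}\right) + I{\left(-61,-55 \right)} = \left(2807 + 32\right) + \sqrt{\left(-55\right)^{2} + \left(-61\right)^{2}} = 2839 + \sqrt{3025 + 3721} = 2839 + \sqrt{6746}$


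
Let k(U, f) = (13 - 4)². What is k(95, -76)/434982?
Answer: 27/144994 ≈ 0.00018621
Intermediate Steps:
k(U, f) = 81 (k(U, f) = 9² = 81)
k(95, -76)/434982 = 81/434982 = 81*(1/434982) = 27/144994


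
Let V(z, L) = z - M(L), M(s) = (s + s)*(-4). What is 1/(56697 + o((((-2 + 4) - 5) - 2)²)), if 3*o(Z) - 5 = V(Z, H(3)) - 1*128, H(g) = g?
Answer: 3/170017 ≈ 1.7645e-5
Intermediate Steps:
M(s) = -8*s (M(s) = (2*s)*(-4) = -8*s)
V(z, L) = z + 8*L (V(z, L) = z - (-8)*L = z + 8*L)
o(Z) = -33 + Z/3 (o(Z) = 5/3 + ((Z + 8*3) - 1*128)/3 = 5/3 + ((Z + 24) - 128)/3 = 5/3 + ((24 + Z) - 128)/3 = 5/3 + (-104 + Z)/3 = 5/3 + (-104/3 + Z/3) = -33 + Z/3)
1/(56697 + o((((-2 + 4) - 5) - 2)²)) = 1/(56697 + (-33 + (((-2 + 4) - 5) - 2)²/3)) = 1/(56697 + (-33 + ((2 - 5) - 2)²/3)) = 1/(56697 + (-33 + (-3 - 2)²/3)) = 1/(56697 + (-33 + (⅓)*(-5)²)) = 1/(56697 + (-33 + (⅓)*25)) = 1/(56697 + (-33 + 25/3)) = 1/(56697 - 74/3) = 1/(170017/3) = 3/170017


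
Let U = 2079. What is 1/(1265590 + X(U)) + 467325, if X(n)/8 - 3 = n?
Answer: 599225611951/1282246 ≈ 4.6733e+5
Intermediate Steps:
X(n) = 24 + 8*n
1/(1265590 + X(U)) + 467325 = 1/(1265590 + (24 + 8*2079)) + 467325 = 1/(1265590 + (24 + 16632)) + 467325 = 1/(1265590 + 16656) + 467325 = 1/1282246 + 467325 = 599225611951/1282246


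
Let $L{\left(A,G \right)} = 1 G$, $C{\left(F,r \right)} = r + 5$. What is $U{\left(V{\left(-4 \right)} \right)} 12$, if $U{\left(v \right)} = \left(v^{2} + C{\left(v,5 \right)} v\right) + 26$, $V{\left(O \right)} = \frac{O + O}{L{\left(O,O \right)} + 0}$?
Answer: $600$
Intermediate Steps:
$C{\left(F,r \right)} = 5 + r$
$L{\left(A,G \right)} = G$
$V{\left(O \right)} = 2$ ($V{\left(O \right)} = \frac{O + O}{O + 0} = \frac{2 O}{O} = 2$)
$U{\left(v \right)} = 26 + v^{2} + 10 v$ ($U{\left(v \right)} = \left(v^{2} + \left(5 + 5\right) v\right) + 26 = \left(v^{2} + 10 v\right) + 26 = 26 + v^{2} + 10 v$)
$U{\left(V{\left(-4 \right)} \right)} 12 = \left(26 + 2^{2} + 10 \cdot 2\right) 12 = \left(26 + 4 + 20\right) 12 = 50 \cdot 12 = 600$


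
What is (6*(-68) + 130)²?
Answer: 77284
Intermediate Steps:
(6*(-68) + 130)² = (-408 + 130)² = (-278)² = 77284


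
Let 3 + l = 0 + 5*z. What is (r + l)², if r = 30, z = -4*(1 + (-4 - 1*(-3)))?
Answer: 729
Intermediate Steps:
z = 0 (z = -4*(1 + (-4 + 3)) = -4*(1 - 1) = -4*0 = 0)
l = -3 (l = -3 + (0 + 5*0) = -3 + (0 + 0) = -3 + 0 = -3)
(r + l)² = (30 - 3)² = 27² = 729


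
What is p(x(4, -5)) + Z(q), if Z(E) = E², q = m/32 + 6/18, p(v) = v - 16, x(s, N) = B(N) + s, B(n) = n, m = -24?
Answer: -2423/144 ≈ -16.826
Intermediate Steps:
x(s, N) = N + s
p(v) = -16 + v
q = -5/12 (q = -24/32 + 6/18 = -24*1/32 + 6*(1/18) = -¾ + ⅓ = -5/12 ≈ -0.41667)
p(x(4, -5)) + Z(q) = (-16 + (-5 + 4)) + (-5/12)² = (-16 - 1) + 25/144 = -17 + 25/144 = -2423/144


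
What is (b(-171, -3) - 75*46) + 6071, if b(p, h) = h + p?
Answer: 2447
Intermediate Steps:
(b(-171, -3) - 75*46) + 6071 = ((-3 - 171) - 75*46) + 6071 = (-174 - 3450) + 6071 = -3624 + 6071 = 2447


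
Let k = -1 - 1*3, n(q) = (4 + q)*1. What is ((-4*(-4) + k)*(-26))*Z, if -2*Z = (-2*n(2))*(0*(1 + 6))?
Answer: 0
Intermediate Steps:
n(q) = 4 + q
k = -4 (k = -1 - 3 = -4)
Z = 0 (Z = -(-2*(4 + 2))*0*(1 + 6)/2 = -(-2*6)*0*7/2 = -(-6)*0 = -½*0 = 0)
((-4*(-4) + k)*(-26))*Z = ((-4*(-4) - 4)*(-26))*0 = ((16 - 4)*(-26))*0 = (12*(-26))*0 = -312*0 = 0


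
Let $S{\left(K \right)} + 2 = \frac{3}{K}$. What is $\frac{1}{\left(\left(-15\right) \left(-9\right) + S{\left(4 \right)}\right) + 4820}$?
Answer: $\frac{4}{19815} \approx 0.00020187$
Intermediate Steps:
$S{\left(K \right)} = -2 + \frac{3}{K}$
$\frac{1}{\left(\left(-15\right) \left(-9\right) + S{\left(4 \right)}\right) + 4820} = \frac{1}{\left(\left(-15\right) \left(-9\right) - \left(2 - \frac{3}{4}\right)\right) + 4820} = \frac{1}{\left(135 + \left(-2 + 3 \cdot \frac{1}{4}\right)\right) + 4820} = \frac{1}{\left(135 + \left(-2 + \frac{3}{4}\right)\right) + 4820} = \frac{1}{\left(135 - \frac{5}{4}\right) + 4820} = \frac{1}{\frac{535}{4} + 4820} = \frac{1}{\frac{19815}{4}} = \frac{4}{19815}$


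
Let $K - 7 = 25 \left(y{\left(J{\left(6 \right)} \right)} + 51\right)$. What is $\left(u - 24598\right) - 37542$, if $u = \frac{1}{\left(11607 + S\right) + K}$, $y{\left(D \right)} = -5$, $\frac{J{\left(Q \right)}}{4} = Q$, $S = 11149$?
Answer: $- \frac{1485953819}{23913} \approx -62140.0$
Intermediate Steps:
$J{\left(Q \right)} = 4 Q$
$K = 1157$ ($K = 7 + 25 \left(-5 + 51\right) = 7 + 25 \cdot 46 = 7 + 1150 = 1157$)
$u = \frac{1}{23913}$ ($u = \frac{1}{\left(11607 + 11149\right) + 1157} = \frac{1}{22756 + 1157} = \frac{1}{23913} \approx 4.1818 \cdot 10^{-5}$)
$\left(u - 24598\right) - 37542 = \left(\frac{1}{23913} - 24598\right) - 37542 = - \frac{588211973}{23913} - 37542 = - \frac{1485953819}{23913}$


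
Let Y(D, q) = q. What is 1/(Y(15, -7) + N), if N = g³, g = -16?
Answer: -1/4103 ≈ -0.00024372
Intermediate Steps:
N = -4096 (N = (-16)³ = -4096)
1/(Y(15, -7) + N) = 1/(-7 - 4096) = 1/(-4103) = -1/4103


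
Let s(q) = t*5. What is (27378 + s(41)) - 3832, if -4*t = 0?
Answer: 23546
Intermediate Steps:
t = 0 (t = -¼*0 = 0)
s(q) = 0 (s(q) = 0*5 = 0)
(27378 + s(41)) - 3832 = (27378 + 0) - 3832 = 27378 - 3832 = 23546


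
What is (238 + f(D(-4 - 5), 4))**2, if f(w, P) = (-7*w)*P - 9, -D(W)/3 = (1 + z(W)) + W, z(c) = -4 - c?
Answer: 529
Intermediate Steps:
D(W) = 9 (D(W) = -3*((1 + (-4 - W)) + W) = -3*((-3 - W) + W) = -3*(-3) = 9)
f(w, P) = -9 - 7*P*w (f(w, P) = -7*P*w - 9 = -9 - 7*P*w)
(238 + f(D(-4 - 5), 4))**2 = (238 + (-9 - 7*4*9))**2 = (238 + (-9 - 252))**2 = (238 - 261)**2 = (-23)**2 = 529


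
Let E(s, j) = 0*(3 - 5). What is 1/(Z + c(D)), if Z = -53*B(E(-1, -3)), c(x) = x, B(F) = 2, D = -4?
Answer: -1/110 ≈ -0.0090909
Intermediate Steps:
E(s, j) = 0 (E(s, j) = 0*(-2) = 0)
Z = -106 (Z = -53*2 = -106)
1/(Z + c(D)) = 1/(-106 - 4) = 1/(-110) = -1/110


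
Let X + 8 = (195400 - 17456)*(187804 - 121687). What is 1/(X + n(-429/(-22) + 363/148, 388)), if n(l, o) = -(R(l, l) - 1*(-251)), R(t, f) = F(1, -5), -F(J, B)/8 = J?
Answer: 1/11765123197 ≈ 8.4997e-11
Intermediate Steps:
F(J, B) = -8*J
R(t, f) = -8 (R(t, f) = -8*1 = -8)
n(l, o) = -243 (n(l, o) = -(-8 - 1*(-251)) = -(-8 + 251) = -1*243 = -243)
X = 11765123440 (X = -8 + (195400 - 17456)*(187804 - 121687) = -8 + 177944*66117 = -8 + 11765123448 = 11765123440)
1/(X + n(-429/(-22) + 363/148, 388)) = 1/(11765123440 - 243) = 1/11765123197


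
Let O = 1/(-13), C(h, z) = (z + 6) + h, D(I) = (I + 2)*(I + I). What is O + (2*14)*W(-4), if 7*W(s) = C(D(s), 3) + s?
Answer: 1091/13 ≈ 83.923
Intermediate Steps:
D(I) = 2*I*(2 + I) (D(I) = (2 + I)*(2*I) = 2*I*(2 + I))
C(h, z) = 6 + h + z (C(h, z) = (6 + z) + h = 6 + h + z)
O = -1/13 ≈ -0.076923
W(s) = 9/7 + s/7 + 2*s*(2 + s)/7 (W(s) = ((6 + 2*s*(2 + s) + 3) + s)/7 = ((9 + 2*s*(2 + s)) + s)/7 = (9 + s + 2*s*(2 + s))/7 = 9/7 + s/7 + 2*s*(2 + s)/7)
O + (2*14)*W(-4) = -1/13 + (2*14)*(9/7 + (1/7)*(-4) + (2/7)*(-4)*(2 - 4)) = -1/13 + 28*(9/7 - 4/7 + (2/7)*(-4)*(-2)) = -1/13 + 28*(9/7 - 4/7 + 16/7) = -1/13 + 28*3 = -1/13 + 84 = 1091/13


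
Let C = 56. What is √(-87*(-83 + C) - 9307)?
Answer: 7*I*√142 ≈ 83.415*I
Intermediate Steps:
√(-87*(-83 + C) - 9307) = √(-87*(-83 + 56) - 9307) = √(-87*(-27) - 9307) = √(2349 - 9307) = √(-6958) = 7*I*√142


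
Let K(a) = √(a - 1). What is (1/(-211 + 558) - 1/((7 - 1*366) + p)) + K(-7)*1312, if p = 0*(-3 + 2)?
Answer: 706/124573 + 2624*I*√2 ≈ 0.0056674 + 3710.9*I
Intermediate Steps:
K(a) = √(-1 + a)
p = 0 (p = 0*(-1) = 0)
(1/(-211 + 558) - 1/((7 - 1*366) + p)) + K(-7)*1312 = (1/(-211 + 558) - 1/((7 - 1*366) + 0)) + √(-1 - 7)*1312 = (1/347 - 1/((7 - 366) + 0)) + √(-8)*1312 = (1/347 - 1/(-359 + 0)) + (2*I*√2)*1312 = (1/347 - 1/(-359)) + 2624*I*√2 = (1/347 - 1*(-1/359)) + 2624*I*√2 = (1/347 + 1/359) + 2624*I*√2 = 706/124573 + 2624*I*√2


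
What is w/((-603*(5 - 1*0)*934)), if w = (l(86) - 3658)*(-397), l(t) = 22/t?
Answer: -62441351/121088430 ≈ -0.51567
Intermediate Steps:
w = 62441351/43 (w = (22/86 - 3658)*(-397) = (22*(1/86) - 3658)*(-397) = (11/43 - 3658)*(-397) = -157283/43*(-397) = 62441351/43 ≈ 1.4521e+6)
w/((-603*(5 - 1*0)*934)) = 62441351/(43*((-603*(5 - 1*0)*934))) = 62441351/(43*((-603*(5 + 0)*934))) = 62441351/(43*((-603*5*934))) = 62441351/(43*((-3015*934))) = (62441351/43)/(-2816010) = (62441351/43)*(-1/2816010) = -62441351/121088430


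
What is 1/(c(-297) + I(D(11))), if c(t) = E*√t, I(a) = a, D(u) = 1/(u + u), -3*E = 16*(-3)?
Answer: 22/36799489 - 23232*I*√33/36799489 ≈ 5.9783e-7 - 0.0036266*I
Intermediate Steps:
E = 16 (E = -16*(-3)/3 = -⅓*(-48) = 16)
D(u) = 1/(2*u)
c(t) = 16*√t
1/(c(-297) + I(D(11))) = 1/(16*√(-297) + (½)/11) = 1/(16*(3*I*√33) + (½)*(1/11)) = 1/(48*I*√33 + 1/22) = 1/(1/22 + 48*I*√33)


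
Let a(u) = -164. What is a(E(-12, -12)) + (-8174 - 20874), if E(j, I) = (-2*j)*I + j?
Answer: -29212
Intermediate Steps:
E(j, I) = j - 2*I*j (E(j, I) = -2*I*j + j = j - 2*I*j)
a(E(-12, -12)) + (-8174 - 20874) = -164 + (-8174 - 20874) = -164 - 29048 = -29212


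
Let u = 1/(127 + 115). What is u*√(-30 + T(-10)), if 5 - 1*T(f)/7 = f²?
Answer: I*√695/242 ≈ 0.10894*I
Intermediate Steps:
T(f) = 35 - 7*f²
u = 1/242 ≈ 0.0041322
u*√(-30 + T(-10)) = √(-30 + (35 - 7*(-10)²))/242 = √(-30 + (35 - 7*100))/242 = √(-30 + (35 - 700))/242 = √(-30 - 665)/242 = √(-695)/242 = (I*√695)/242 = I*√695/242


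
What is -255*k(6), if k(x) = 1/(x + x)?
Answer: -85/4 ≈ -21.250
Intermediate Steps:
k(x) = 1/(2*x)
-255*k(6) = -255/(2*6) = -255*1/12 = -85/4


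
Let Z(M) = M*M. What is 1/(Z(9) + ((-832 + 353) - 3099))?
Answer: -1/3497 ≈ -0.00028596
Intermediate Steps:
Z(M) = M²
1/(Z(9) + ((-832 + 353) - 3099)) = 1/(9² + ((-832 + 353) - 3099)) = 1/(81 + (-479 - 3099)) = 1/(81 - 3578) = 1/(-3497) = -1/3497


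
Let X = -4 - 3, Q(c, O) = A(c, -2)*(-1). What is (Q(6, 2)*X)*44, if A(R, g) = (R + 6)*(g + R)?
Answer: 14784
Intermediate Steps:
A(R, g) = (6 + R)*(R + g)
Q(c, O) = 12 - c² - 4*c (Q(c, O) = (c² + 6*c + 6*(-2) + c*(-2))*(-1) = (c² + 6*c - 12 - 2*c)*(-1) = (-12 + c² + 4*c)*(-1) = 12 - c² - 4*c)
X = -7
(Q(6, 2)*X)*44 = ((12 - 1*6² - 4*6)*(-7))*44 = ((12 - 1*36 - 24)*(-7))*44 = ((12 - 36 - 24)*(-7))*44 = -48*(-7)*44 = 336*44 = 14784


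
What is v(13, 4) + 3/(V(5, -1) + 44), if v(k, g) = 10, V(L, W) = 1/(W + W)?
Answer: 292/29 ≈ 10.069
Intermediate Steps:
V(L, W) = 1/(2*W)
v(13, 4) + 3/(V(5, -1) + 44) = 10 + 3/((½)/(-1) + 44) = 10 + 3/((½)*(-1) + 44) = 10 + 3/(-½ + 44) = 10 + 3/(87/2) = 10 + 3*(2/87) = 10 + 2/29 = 292/29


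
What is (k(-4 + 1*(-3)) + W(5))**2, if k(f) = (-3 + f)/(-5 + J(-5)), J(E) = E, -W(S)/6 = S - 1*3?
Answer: 121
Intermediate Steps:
W(S) = 18 - 6*S (W(S) = -6*(S - 1*3) = -6*(S - 3) = -6*(-3 + S) = 18 - 6*S)
k(f) = 3/10 - f/10 (k(f) = (-3 + f)/(-5 - 5) = (-3 + f)/(-10) = (-3 + f)*(-1/10) = 3/10 - f/10)
(k(-4 + 1*(-3)) + W(5))**2 = ((3/10 - (-4 + 1*(-3))/10) + (18 - 6*5))**2 = ((3/10 - (-4 - 3)/10) + (18 - 30))**2 = ((3/10 - 1/10*(-7)) - 12)**2 = ((3/10 + 7/10) - 12)**2 = (1 - 12)**2 = (-11)**2 = 121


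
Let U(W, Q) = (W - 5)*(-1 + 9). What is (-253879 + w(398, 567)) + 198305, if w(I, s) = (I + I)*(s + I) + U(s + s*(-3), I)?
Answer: 703454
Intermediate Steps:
U(W, Q) = -40 + 8*W (U(W, Q) = (-5 + W)*8 = -40 + 8*W)
w(I, s) = -40 - 16*s + 2*I*(I + s) (w(I, s) = (I + I)*(s + I) + (-40 + 8*(s + s*(-3))) = (2*I)*(I + s) + (-40 + 8*(s - 3*s)) = 2*I*(I + s) + (-40 + 8*(-2*s)) = 2*I*(I + s) + (-40 - 16*s) = -40 - 16*s + 2*I*(I + s))
(-253879 + w(398, 567)) + 198305 = (-253879 + (-40 - 16*567 + 2*398² + 2*398*567)) + 198305 = (-253879 + (-40 - 9072 + 2*158404 + 451332)) + 198305 = (-253879 + (-40 - 9072 + 316808 + 451332)) + 198305 = (-253879 + 759028) + 198305 = 505149 + 198305 = 703454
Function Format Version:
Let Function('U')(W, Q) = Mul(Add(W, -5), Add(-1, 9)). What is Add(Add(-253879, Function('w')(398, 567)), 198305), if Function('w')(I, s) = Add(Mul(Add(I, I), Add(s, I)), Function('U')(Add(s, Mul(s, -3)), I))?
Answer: 703454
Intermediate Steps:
Function('U')(W, Q) = Add(-40, Mul(8, W)) (Function('U')(W, Q) = Mul(Add(-5, W), 8) = Add(-40, Mul(8, W)))
Function('w')(I, s) = Add(-40, Mul(-16, s), Mul(2, I, Add(I, s))) (Function('w')(I, s) = Add(Mul(Add(I, I), Add(s, I)), Add(-40, Mul(8, Add(s, Mul(s, -3))))) = Add(Mul(Mul(2, I), Add(I, s)), Add(-40, Mul(8, Add(s, Mul(-3, s))))) = Add(Mul(2, I, Add(I, s)), Add(-40, Mul(8, Mul(-2, s)))) = Add(Mul(2, I, Add(I, s)), Add(-40, Mul(-16, s))) = Add(-40, Mul(-16, s), Mul(2, I, Add(I, s))))
Add(Add(-253879, Function('w')(398, 567)), 198305) = Add(Add(-253879, Add(-40, Mul(-16, 567), Mul(2, Pow(398, 2)), Mul(2, 398, 567))), 198305) = Add(Add(-253879, Add(-40, -9072, Mul(2, 158404), 451332)), 198305) = Add(Add(-253879, Add(-40, -9072, 316808, 451332)), 198305) = Add(Add(-253879, 759028), 198305) = Add(505149, 198305) = 703454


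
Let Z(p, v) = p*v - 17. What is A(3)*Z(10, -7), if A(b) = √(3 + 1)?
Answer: -174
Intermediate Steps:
A(b) = 2 (A(b) = √4 = 2)
Z(p, v) = -17 + p*v
A(3)*Z(10, -7) = 2*(-17 + 10*(-7)) = 2*(-17 - 70) = 2*(-87) = -174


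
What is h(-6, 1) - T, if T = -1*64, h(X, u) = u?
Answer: 65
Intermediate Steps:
T = -64
h(-6, 1) - T = 1 - 1*(-64) = 1 + 64 = 65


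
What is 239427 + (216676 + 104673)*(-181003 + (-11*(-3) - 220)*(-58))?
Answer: -54679542366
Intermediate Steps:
239427 + (216676 + 104673)*(-181003 + (-11*(-3) - 220)*(-58)) = 239427 + 321349*(-181003 + (33 - 220)*(-58)) = 239427 + 321349*(-181003 - 187*(-58)) = 239427 + 321349*(-181003 + 10846) = 239427 + 321349*(-170157) = 239427 - 54679781793 = -54679542366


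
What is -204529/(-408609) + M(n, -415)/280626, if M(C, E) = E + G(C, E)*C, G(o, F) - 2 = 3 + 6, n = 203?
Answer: 9689834386/19111051539 ≈ 0.50703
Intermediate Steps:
G(o, F) = 11 (G(o, F) = 2 + (3 + 6) = 2 + 9 = 11)
M(C, E) = E + 11*C
-204529/(-408609) + M(n, -415)/280626 = -204529/(-408609) + (-415 + 11*203)/280626 = -204529*(-1/408609) + (-415 + 2233)*(1/280626) = 204529/408609 + 1818*(1/280626) = 204529/408609 + 303/46771 = 9689834386/19111051539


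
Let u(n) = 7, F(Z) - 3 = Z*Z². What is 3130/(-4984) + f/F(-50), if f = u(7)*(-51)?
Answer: -194730661/311492524 ≈ -0.62515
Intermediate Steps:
F(Z) = 3 + Z³ (F(Z) = 3 + Z*Z² = 3 + Z³)
f = -357 (f = 7*(-51) = -357)
3130/(-4984) + f/F(-50) = 3130/(-4984) - 357/(3 + (-50)³) = 3130*(-1/4984) - 357/(3 - 125000) = -1565/2492 - 357/(-124997) = -1565/2492 - 357*(-1/124997) = -1565/2492 + 357/124997 = -194730661/311492524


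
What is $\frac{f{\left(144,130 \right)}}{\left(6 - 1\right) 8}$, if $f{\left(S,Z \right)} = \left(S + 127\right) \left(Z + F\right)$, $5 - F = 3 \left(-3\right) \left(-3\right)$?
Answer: $\frac{7317}{10} \approx 731.7$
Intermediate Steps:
$F = -22$ ($F = 5 - 3 \left(-3\right) \left(-3\right) = 5 - \left(-9\right) \left(-3\right) = 5 - 27 = -22$)
$f{\left(S,Z \right)} = \left(-22 + Z\right) \left(127 + S\right)$ ($f{\left(S,Z \right)} = \left(S + 127\right) \left(Z - 22\right) = \left(127 + S\right) \left(-22 + Z\right) = \left(-22 + Z\right) \left(127 + S\right)$)
$\frac{f{\left(144,130 \right)}}{\left(6 - 1\right) 8} = \frac{-2794 - 3168 + 127 \cdot 130 + 144 \cdot 130}{\left(6 - 1\right) 8} = \frac{-2794 - 3168 + 16510 + 18720}{5 \cdot 8} = \frac{1}{40} \cdot 29268 = \frac{7317}{10}$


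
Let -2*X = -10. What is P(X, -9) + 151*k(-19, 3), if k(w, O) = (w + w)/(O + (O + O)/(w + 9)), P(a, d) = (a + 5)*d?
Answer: -14885/6 ≈ -2480.8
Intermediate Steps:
X = 5 (X = -1/2*(-10) = 5)
P(a, d) = d*(5 + a) (P(a, d) = (5 + a)*d = d*(5 + a))
k(w, O) = 2*w/(O + 2*O/(9 + w)) (k(w, O) = (2*w)/(O + (2*O)/(9 + w)) = (2*w)/(O + 2*O/(9 + w)) = 2*w/(O + 2*O/(9 + w)))
P(X, -9) + 151*k(-19, 3) = -9*(5 + 5) + 151*(2*(-19)*(9 - 19)/(3*(11 - 19))) = -9*10 + 151*(2*(-19)*(1/3)*(-10)/(-8)) = -90 + 151*(2*(-19)*(1/3)*(-1/8)*(-10)) = -90 + 151*(-95/6) = -90 - 14345/6 = -14885/6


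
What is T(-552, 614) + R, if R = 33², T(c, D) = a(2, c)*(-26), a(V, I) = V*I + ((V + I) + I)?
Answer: 58445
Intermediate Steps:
a(V, I) = V + 2*I + I*V (a(V, I) = I*V + ((I + V) + I) = I*V + (V + 2*I) = V + 2*I + I*V)
T(c, D) = -52 - 104*c (T(c, D) = (2 + 2*c + c*2)*(-26) = (2 + 2*c + 2*c)*(-26) = (2 + 4*c)*(-26) = -52 - 104*c)
R = 1089
T(-552, 614) + R = (-52 - 104*(-552)) + 1089 = (-52 + 57408) + 1089 = 57356 + 1089 = 58445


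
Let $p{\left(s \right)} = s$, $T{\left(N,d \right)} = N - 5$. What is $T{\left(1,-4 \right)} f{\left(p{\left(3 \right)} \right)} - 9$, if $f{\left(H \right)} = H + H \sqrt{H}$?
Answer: $-21 - 12 \sqrt{3} \approx -41.785$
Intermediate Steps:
$T{\left(N,d \right)} = -5 + N$ ($T{\left(N,d \right)} = N - 5 = -5 + N$)
$f{\left(H \right)} = H + H^{\frac{3}{2}}$
$T{\left(1,-4 \right)} f{\left(p{\left(3 \right)} \right)} - 9 = \left(-5 + 1\right) \left(3 + 3^{\frac{3}{2}}\right) - 9 = - 4 \left(3 + 3 \sqrt{3}\right) - 9 = \left(-12 - 12 \sqrt{3}\right) - 9 = -21 - 12 \sqrt{3}$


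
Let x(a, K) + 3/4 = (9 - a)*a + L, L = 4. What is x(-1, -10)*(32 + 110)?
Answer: -1917/2 ≈ -958.50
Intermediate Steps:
x(a, K) = 13/4 + a*(9 - a) (x(a, K) = -¾ + ((9 - a)*a + 4) = -¾ + (a*(9 - a) + 4) = -¾ + (4 + a*(9 - a)) = 13/4 + a*(9 - a))
x(-1, -10)*(32 + 110) = (13/4 - 1*(-1)² + 9*(-1))*(32 + 110) = (13/4 - 1*1 - 9)*142 = (13/4 - 1 - 9)*142 = -27/4*142 = -1917/2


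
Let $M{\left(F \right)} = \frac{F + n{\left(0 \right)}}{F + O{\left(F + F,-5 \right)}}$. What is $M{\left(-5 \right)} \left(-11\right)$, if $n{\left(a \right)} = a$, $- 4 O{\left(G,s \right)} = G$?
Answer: $-22$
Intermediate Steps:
$O{\left(G,s \right)} = - \frac{G}{4}$
$M{\left(F \right)} = 2$ ($M{\left(F \right)} = \frac{F + 0}{F - \frac{F + F}{4}} = \frac{F}{F - \frac{2 F}{4}} = \frac{F}{F - \frac{F}{2}} = \frac{F}{\frac{1}{2} F} = F \frac{2}{F} = 2$)
$M{\left(-5 \right)} \left(-11\right) = 2 \left(-11\right) = -22$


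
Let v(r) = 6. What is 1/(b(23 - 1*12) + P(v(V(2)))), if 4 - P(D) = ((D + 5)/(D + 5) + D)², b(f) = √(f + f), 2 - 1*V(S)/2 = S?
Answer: -45/2003 - √22/2003 ≈ -0.024808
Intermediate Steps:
V(S) = 4 - 2*S
b(f) = √2*√f (b(f) = √(2*f) = √2*√f)
P(D) = 4 - (1 + D)² (P(D) = 4 - ((D + 5)/(D + 5) + D)² = 4 - ((5 + D)/(5 + D) + D)² = 4 - (1 + D)²)
1/(b(23 - 1*12) + P(v(V(2)))) = 1/(√2*√(23 - 1*12) + (3 - 1*6² - 2*6)) = 1/(√2*√(23 - 12) + (3 - 1*36 - 12)) = 1/(√2*√11 + (3 - 36 - 12)) = 1/(√22 - 45) = 1/(-45 + √22)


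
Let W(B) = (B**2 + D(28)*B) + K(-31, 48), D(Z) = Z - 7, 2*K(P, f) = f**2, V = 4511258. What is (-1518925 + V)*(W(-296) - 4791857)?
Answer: -14091808758565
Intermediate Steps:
K(P, f) = f**2/2
D(Z) = -7 + Z
W(B) = 1152 + B**2 + 21*B (W(B) = (B**2 + (-7 + 28)*B) + (1/2)*48**2 = (B**2 + 21*B) + (1/2)*2304 = (B**2 + 21*B) + 1152 = 1152 + B**2 + 21*B)
(-1518925 + V)*(W(-296) - 4791857) = (-1518925 + 4511258)*((1152 + (-296)**2 + 21*(-296)) - 4791857) = 2992333*((1152 + 87616 - 6216) - 4791857) = 2992333*(82552 - 4791857) = 2992333*(-4709305) = -14091808758565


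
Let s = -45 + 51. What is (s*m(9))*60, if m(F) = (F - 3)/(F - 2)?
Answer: 2160/7 ≈ 308.57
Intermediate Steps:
s = 6
m(F) = (-3 + F)/(-2 + F)
(s*m(9))*60 = (6*((-3 + 9)/(-2 + 9)))*60 = (6*(6/7))*60 = (36/7)*60 = 2160/7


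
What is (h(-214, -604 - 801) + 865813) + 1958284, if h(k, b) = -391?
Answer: 2823706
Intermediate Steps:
(h(-214, -604 - 801) + 865813) + 1958284 = (-391 + 865813) + 1958284 = 865422 + 1958284 = 2823706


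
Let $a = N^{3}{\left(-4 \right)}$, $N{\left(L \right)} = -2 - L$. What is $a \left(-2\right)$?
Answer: $-16$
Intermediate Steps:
$a = 8$ ($a = \left(-2 - -4\right)^{3} = \left(-2 + 4\right)^{3} = 2^{3} = 8$)
$a \left(-2\right) = 8 \left(-2\right) = -16$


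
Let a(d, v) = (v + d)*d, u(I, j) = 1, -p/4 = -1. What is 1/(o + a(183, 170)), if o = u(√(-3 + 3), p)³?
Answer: 1/64600 ≈ 1.5480e-5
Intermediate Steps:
p = 4 (p = -4*(-1) = 4)
a(d, v) = d*(d + v) (a(d, v) = (d + v)*d = d*(d + v))
o = 1 (o = 1³ = 1)
1/(o + a(183, 170)) = 1/(1 + 183*(183 + 170)) = 1/(1 + 183*353) = 1/(1 + 64599) = 1/64600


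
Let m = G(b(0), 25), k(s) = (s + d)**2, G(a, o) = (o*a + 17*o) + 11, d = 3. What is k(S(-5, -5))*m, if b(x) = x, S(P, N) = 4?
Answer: 21364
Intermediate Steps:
G(a, o) = 11 + 17*o + a*o (G(a, o) = (a*o + 17*o) + 11 = (17*o + a*o) + 11 = 11 + 17*o + a*o)
k(s) = (3 + s)**2 (k(s) = (s + 3)**2 = (3 + s)**2)
m = 436 (m = 11 + 17*25 + 0*25 = 11 + 425 + 0 = 436)
k(S(-5, -5))*m = (3 + 4)**2*436 = 7**2*436 = 49*436 = 21364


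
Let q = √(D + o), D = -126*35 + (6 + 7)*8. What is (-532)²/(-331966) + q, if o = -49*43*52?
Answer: -141512/165983 + I*√113870 ≈ -0.85257 + 337.45*I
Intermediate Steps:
o = -109564 (o = -2107*52 = -109564)
D = -4306 (D = -4410 + 13*8 = -4410 + 104 = -4306)
q = I*√113870 (q = √(-4306 - 109564) = √(-113870) = I*√113870 ≈ 337.45*I)
(-532)²/(-331966) + q = (-532)²/(-331966) + I*√113870 = 283024*(-1/331966) + I*√113870 = -141512/165983 + I*√113870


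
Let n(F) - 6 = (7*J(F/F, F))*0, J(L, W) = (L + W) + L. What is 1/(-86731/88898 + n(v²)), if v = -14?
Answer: 88898/446657 ≈ 0.19903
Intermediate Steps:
J(L, W) = W + 2*L
n(F) = 6 (n(F) = 6 + (7*(F + 2*(F/F)))*0 = 6 + (7*(F + 2*1))*0 = 6 + (7*(F + 2))*0 = 6 + (7*(2 + F))*0 = 6 + (14 + 7*F)*0 = 6 + 0 = 6)
1/(-86731/88898 + n(v²)) = 1/(-86731/88898 + 6) = 1/(446657/88898) = 88898/446657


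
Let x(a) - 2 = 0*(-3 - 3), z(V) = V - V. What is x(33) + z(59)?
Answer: 2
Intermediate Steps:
z(V) = 0
x(a) = 2 (x(a) = 2 + 0*(-3 - 3) = 2 + 0*(-6) = 2 + 0 = 2)
x(33) + z(59) = 2 + 0 = 2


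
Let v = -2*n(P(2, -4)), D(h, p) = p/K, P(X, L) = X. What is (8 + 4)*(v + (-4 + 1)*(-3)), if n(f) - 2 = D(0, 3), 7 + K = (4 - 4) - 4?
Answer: 732/11 ≈ 66.545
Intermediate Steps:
K = -11 (K = -7 + ((4 - 4) - 4) = -7 + (0 - 4) = -7 - 4 = -11)
D(h, p) = -p/11 (D(h, p) = p/(-11) = p*(-1/11) = -p/11)
n(f) = 19/11 (n(f) = 2 - 1/11*3 = 2 - 3/11 = 19/11)
v = -38/11 (v = -2*19/11 = -38/11 ≈ -3.4545)
(8 + 4)*(v + (-4 + 1)*(-3)) = (8 + 4)*(-38/11 + (-4 + 1)*(-3)) = 12*(-38/11 - 3*(-3)) = 12*(-38/11 + 9) = 12*(61/11) = 732/11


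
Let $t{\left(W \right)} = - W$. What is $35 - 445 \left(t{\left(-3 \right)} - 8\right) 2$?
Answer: $4485$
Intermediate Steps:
$35 - 445 \left(t{\left(-3 \right)} - 8\right) 2 = 35 - 445 \left(\left(-1\right) \left(-3\right) - 8\right) 2 = 35 - 445 \left(3 - 8\right) 2 = 35 - 445 \left(\left(-5\right) 2\right) = 35 - -4450 = 35 + 4450 = 4485$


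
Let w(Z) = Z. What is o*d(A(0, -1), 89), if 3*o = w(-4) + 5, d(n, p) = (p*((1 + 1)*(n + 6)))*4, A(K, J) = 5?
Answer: 7832/3 ≈ 2610.7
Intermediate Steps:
d(n, p) = 4*p*(12 + 2*n) (d(n, p) = (p*(2*(6 + n)))*4 = (p*(12 + 2*n))*4 = 4*p*(12 + 2*n))
o = 1/3 (o = (-4 + 5)/3 = (1/3)*1 = 1/3 ≈ 0.33333)
o*d(A(0, -1), 89) = (8*89*(6 + 5))/3 = (8*89*11)/3 = (1/3)*7832 = 7832/3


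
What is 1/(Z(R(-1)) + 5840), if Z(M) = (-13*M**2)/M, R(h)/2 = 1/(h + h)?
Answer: 1/5853 ≈ 0.00017085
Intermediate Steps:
R(h) = 1/h (R(h) = 2/(h + h) = 2/((2*h)) = 2*(1/(2*h)) = 1/h)
Z(M) = -13*M
1/(Z(R(-1)) + 5840) = 1/(-13/(-1) + 5840) = 1/(-13*(-1) + 5840) = 1/(13 + 5840) = 1/5853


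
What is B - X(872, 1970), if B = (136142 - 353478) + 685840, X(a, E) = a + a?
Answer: 466760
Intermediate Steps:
X(a, E) = 2*a
B = 468504 (B = -217336 + 685840 = 468504)
B - X(872, 1970) = 468504 - 2*872 = 468504 - 1*1744 = 468504 - 1744 = 466760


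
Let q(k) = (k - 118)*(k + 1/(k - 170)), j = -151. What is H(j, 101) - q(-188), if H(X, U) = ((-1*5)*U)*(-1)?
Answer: -10207270/179 ≈ -57024.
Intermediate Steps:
H(X, U) = 5*U (H(X, U) = -5*U*(-1) = 5*U)
q(k) = (-118 + k)*(k + 1/(-170 + k))
H(j, 101) - q(-188) = 5*101 - (-118 + (-188)³ - 288*(-188)² + 20061*(-188))/(-170 - 188) = 505 - (-118 - 6644672 - 288*35344 - 3771468)/(-358) = 505 - (-1)*(-118 - 6644672 - 10179072 - 3771468)/358 = 505 - (-1)*(-20595330)/358 = 505 - 1*10297665/179 = 505 - 10297665/179 = -10207270/179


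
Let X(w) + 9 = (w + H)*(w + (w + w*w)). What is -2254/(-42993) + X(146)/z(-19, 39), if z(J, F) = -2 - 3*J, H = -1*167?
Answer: -19509110591/2364615 ≈ -8250.4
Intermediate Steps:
H = -167
X(w) = -9 + (-167 + w)*(w² + 2*w) (X(w) = -9 + (w - 167)*(w + (w + w*w)) = -9 + (-167 + w)*(w + (w + w²)) = -9 + (-167 + w)*(w² + 2*w))
-2254/(-42993) + X(146)/z(-19, 39) = -2254/(-42993) + (-9 + 146³ - 334*146 - 165*146²)/(-2 - 3*(-19)) = -2254*(-1/42993) + (-9 + 3112136 - 48764 - 165*21316)/(-2 + 57) = 2254/42993 + (-9 + 3112136 - 48764 - 3517140)/55 = 2254/42993 - 453777*1/55 = 2254/42993 - 453777/55 = -19509110591/2364615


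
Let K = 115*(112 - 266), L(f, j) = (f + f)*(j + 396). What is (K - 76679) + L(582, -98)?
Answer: 252483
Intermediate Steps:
L(f, j) = 2*f*(396 + j) (L(f, j) = (2*f)*(396 + j) = 2*f*(396 + j))
K = -17710 (K = 115*(-154) = -17710)
(K - 76679) + L(582, -98) = (-17710 - 76679) + 2*582*(396 - 98) = -94389 + 2*582*298 = -94389 + 346872 = 252483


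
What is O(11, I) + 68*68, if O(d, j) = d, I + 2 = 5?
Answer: 4635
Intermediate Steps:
I = 3 (I = -2 + 5 = 3)
O(11, I) + 68*68 = 11 + 68*68 = 11 + 4624 = 4635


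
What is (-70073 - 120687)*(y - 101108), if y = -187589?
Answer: 55071839720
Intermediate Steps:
(-70073 - 120687)*(y - 101108) = (-70073 - 120687)*(-187589 - 101108) = -190760*(-288697) = 55071839720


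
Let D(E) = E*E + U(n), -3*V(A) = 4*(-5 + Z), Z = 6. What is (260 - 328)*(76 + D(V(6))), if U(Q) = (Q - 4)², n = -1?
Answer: -62900/9 ≈ -6988.9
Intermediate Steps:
V(A) = -4/3 (V(A) = -4*(-5 + 6)/3 = -4/3)
U(Q) = (-4 + Q)²
D(E) = 25 + E² (D(E) = E*E + (-4 - 1)² = E² + (-5)² = E² + 25 = 25 + E²)
(260 - 328)*(76 + D(V(6))) = (260 - 328)*(76 + (25 + (-4/3)²)) = -68*(76 + (25 + 16/9)) = -68*(76 + 241/9) = -68*925/9 = -62900/9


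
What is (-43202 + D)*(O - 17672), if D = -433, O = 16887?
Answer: 34253475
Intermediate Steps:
(-43202 + D)*(O - 17672) = (-43202 - 433)*(16887 - 17672) = -43635*(-785) = 34253475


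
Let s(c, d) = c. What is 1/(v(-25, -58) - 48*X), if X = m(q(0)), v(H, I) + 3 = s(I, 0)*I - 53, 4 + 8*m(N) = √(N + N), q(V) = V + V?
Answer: 1/3332 ≈ 0.00030012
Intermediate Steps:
q(V) = 2*V
m(N) = -½ + √2*√N/8 (m(N) = -½ + √(N + N)/8 = -½ + √(2*N)/8 = -½ + (√2*√N)/8 = -½ + √2*√N/8)
v(H, I) = -56 + I² (v(H, I) = -3 + (I*I - 53) = -3 + (I² - 53) = -3 + (-53 + I²) = -56 + I²)
X = -½ (X = -½ + √2*√(2*0)/8 = -½ + √2*√0/8 = -½ + (⅛)*√2*0 = -½ + 0 = -½ ≈ -0.50000)
1/(v(-25, -58) - 48*X) = 1/((-56 + (-58)²) - 48*(-½)) = 1/((-56 + 3364) + 24) = 1/(3308 + 24) = 1/3332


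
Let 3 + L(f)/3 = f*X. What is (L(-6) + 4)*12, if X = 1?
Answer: -276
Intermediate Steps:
L(f) = -9 + 3*f (L(f) = -9 + 3*(f*1) = -9 + 3*f)
(L(-6) + 4)*12 = ((-9 + 3*(-6)) + 4)*12 = ((-9 - 18) + 4)*12 = (-27 + 4)*12 = -23*12 = -276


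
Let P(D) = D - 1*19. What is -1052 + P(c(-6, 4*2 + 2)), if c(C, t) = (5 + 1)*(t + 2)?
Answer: -999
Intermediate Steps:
c(C, t) = 12 + 6*t (c(C, t) = 6*(2 + t) = 12 + 6*t)
P(D) = -19 + D (P(D) = D - 19 = -19 + D)
-1052 + P(c(-6, 4*2 + 2)) = -1052 + (-19 + (12 + 6*(4*2 + 2))) = -1052 + (-19 + (12 + 6*(8 + 2))) = -1052 + (-19 + (12 + 6*10)) = -1052 + (-19 + (12 + 60)) = -1052 + (-19 + 72) = -1052 + 53 = -999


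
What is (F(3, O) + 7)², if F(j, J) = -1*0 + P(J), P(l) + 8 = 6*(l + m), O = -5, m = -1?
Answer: 1369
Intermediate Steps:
P(l) = -14 + 6*l (P(l) = -8 + 6*(l - 1) = -8 + 6*(-1 + l) = -8 + (-6 + 6*l) = -14 + 6*l)
F(j, J) = -14 + 6*J (F(j, J) = -1*0 + (-14 + 6*J) = 0 + (-14 + 6*J) = -14 + 6*J)
(F(3, O) + 7)² = ((-14 + 6*(-5)) + 7)² = ((-14 - 30) + 7)² = (-44 + 7)² = (-37)² = 1369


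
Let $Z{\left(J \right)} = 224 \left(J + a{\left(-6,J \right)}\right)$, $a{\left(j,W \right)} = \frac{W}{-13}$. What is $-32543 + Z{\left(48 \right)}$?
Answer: $- \frac{294035}{13} \approx -22618.0$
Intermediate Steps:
$a{\left(j,W \right)} = - \frac{W}{13}$ ($a{\left(j,W \right)} = W \left(- \frac{1}{13}\right) = - \frac{W}{13}$)
$Z{\left(J \right)} = \frac{2688 J}{13}$ ($Z{\left(J \right)} = 224 \left(J - \frac{J}{13}\right) = 224 \frac{12 J}{13} = \frac{2688 J}{13}$)
$-32543 + Z{\left(48 \right)} = -32543 + \frac{2688}{13} \cdot 48 = -32543 + \frac{129024}{13} = - \frac{294035}{13}$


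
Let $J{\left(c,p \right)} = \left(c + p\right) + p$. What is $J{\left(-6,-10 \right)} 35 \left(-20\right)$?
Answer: $18200$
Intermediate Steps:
$J{\left(c,p \right)} = c + 2 p$
$J{\left(-6,-10 \right)} 35 \left(-20\right) = \left(-6 + 2 \left(-10\right)\right) 35 \left(-20\right) = \left(-6 - 20\right) 35 \left(-20\right) = \left(-26\right) 35 \left(-20\right) = \left(-910\right) \left(-20\right) = 18200$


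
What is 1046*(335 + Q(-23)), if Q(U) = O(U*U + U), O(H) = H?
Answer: 879686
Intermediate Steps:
Q(U) = U + U² (Q(U) = U*U + U = U² + U = U + U²)
1046*(335 + Q(-23)) = 1046*(335 - 23*(1 - 23)) = 1046*(335 - 23*(-22)) = 1046*(335 + 506) = 1046*841 = 879686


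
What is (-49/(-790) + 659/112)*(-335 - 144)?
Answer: -126000471/44240 ≈ -2848.1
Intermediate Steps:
(-49/(-790) + 659/112)*(-335 - 144) = (-49*(-1/790) + 659*(1/112))*(-479) = (49/790 + 659/112)*(-479) = (263049/44240)*(-479) = -126000471/44240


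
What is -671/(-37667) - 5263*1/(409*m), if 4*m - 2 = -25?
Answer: 799277781/354333469 ≈ 2.2557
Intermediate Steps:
m = -23/4 (m = 1/2 + (1/4)*(-25) = 1/2 - 25/4 = -23/4 ≈ -5.7500)
-671/(-37667) - 5263*1/(409*m) = -671/(-37667) - 5263/(409*(-23/4)) = -671*(-1/37667) - 5263/(-9407/4) = 671/37667 - 5263*(-4/9407) = 671/37667 + 21052/9407 = 799277781/354333469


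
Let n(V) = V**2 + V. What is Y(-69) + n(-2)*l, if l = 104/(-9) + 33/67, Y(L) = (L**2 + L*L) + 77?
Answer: 5774855/603 ≈ 9576.9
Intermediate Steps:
Y(L) = 77 + 2*L**2 (Y(L) = (L**2 + L**2) + 77 = 2*L**2 + 77 = 77 + 2*L**2)
l = -6671/603 (l = 104*(-1/9) + 33*(1/67) = -104/9 + 33/67 = -6671/603 ≈ -11.063)
n(V) = V + V**2
Y(-69) + n(-2)*l = (77 + 2*(-69)**2) - 2*(1 - 2)*(-6671/603) = (77 + 2*4761) - 2*(-1)*(-6671/603) = (77 + 9522) + 2*(-6671/603) = 9599 - 13342/603 = 5774855/603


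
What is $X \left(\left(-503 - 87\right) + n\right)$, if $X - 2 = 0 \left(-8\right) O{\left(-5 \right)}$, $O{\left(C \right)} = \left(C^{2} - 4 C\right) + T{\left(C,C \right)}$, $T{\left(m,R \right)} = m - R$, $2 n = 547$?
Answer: $-633$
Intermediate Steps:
$n = \frac{547}{2}$ ($n = \frac{1}{2} \cdot 547 = \frac{547}{2} \approx 273.5$)
$O{\left(C \right)} = C^{2} - 4 C$ ($O{\left(C \right)} = \left(C^{2} - 4 C\right) + \left(C - C\right) = \left(C^{2} - 4 C\right) + 0 = C^{2} - 4 C$)
$X = 2$ ($X = 2 + 0 \left(-8\right) \left(- 5 \left(-4 - 5\right)\right) = 2 + 0 \left(\left(-5\right) \left(-9\right)\right) = 2 + 0 \cdot 45 = 2 + 0 = 2$)
$X \left(\left(-503 - 87\right) + n\right) = 2 \left(\left(-503 - 87\right) + \frac{547}{2}\right) = 2 \left(-590 + \frac{547}{2}\right) = 2 \left(- \frac{633}{2}\right) = -633$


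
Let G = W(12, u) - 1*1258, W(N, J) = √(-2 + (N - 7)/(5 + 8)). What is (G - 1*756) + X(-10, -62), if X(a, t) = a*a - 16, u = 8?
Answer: -1930 + I*√273/13 ≈ -1930.0 + 1.271*I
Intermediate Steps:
X(a, t) = -16 + a² (X(a, t) = a² - 16 = -16 + a²)
W(N, J) = √(-33/13 + N/13) (W(N, J) = √(-2 + (-7 + N)/13) = √(-2 + (-7 + N)*(1/13)) = √(-2 + (-7/13 + N/13)) = √(-33/13 + N/13))
G = -1258 + I*√273/13 (G = √(-429 + 13*12)/13 - 1*1258 = √(-429 + 156)/13 - 1258 = √(-273)/13 - 1258 = (I*√273)/13 - 1258 = I*√273/13 - 1258 = -1258 + I*√273/13 ≈ -1258.0 + 1.271*I)
(G - 1*756) + X(-10, -62) = ((-1258 + I*√273/13) - 1*756) + (-16 + (-10)²) = ((-1258 + I*√273/13) - 756) + (-16 + 100) = (-2014 + I*√273/13) + 84 = -1930 + I*√273/13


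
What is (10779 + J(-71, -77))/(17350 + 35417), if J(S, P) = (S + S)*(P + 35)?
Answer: 5581/17589 ≈ 0.31730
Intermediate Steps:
J(S, P) = 2*S*(35 + P) (J(S, P) = (2*S)*(35 + P) = 2*S*(35 + P))
(10779 + J(-71, -77))/(17350 + 35417) = (10779 + 2*(-71)*(35 - 77))/(17350 + 35417) = (10779 + 2*(-71)*(-42))/52767 = (10779 + 5964)*(1/52767) = 16743*(1/52767) = 5581/17589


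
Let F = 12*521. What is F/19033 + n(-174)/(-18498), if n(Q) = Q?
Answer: 19826873/58678739 ≈ 0.33789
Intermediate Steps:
F = 6252
F/19033 + n(-174)/(-18498) = 6252/19033 - 174/(-18498) = 6252*(1/19033) - 174*(-1/18498) = 6252/19033 + 29/3083 = 19826873/58678739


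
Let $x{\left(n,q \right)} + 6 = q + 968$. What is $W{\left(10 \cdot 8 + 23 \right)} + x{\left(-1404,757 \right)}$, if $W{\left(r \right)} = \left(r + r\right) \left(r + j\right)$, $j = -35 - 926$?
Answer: $-175029$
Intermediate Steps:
$x{\left(n,q \right)} = 962 + q$ ($x{\left(n,q \right)} = -6 + \left(q + 968\right) = -6 + \left(968 + q\right) = 962 + q$)
$j = -961$
$W{\left(r \right)} = 2 r \left(-961 + r\right)$ ($W{\left(r \right)} = \left(r + r\right) \left(r - 961\right) = 2 r \left(-961 + r\right)$)
$W{\left(10 \cdot 8 + 23 \right)} + x{\left(-1404,757 \right)} = 2 \left(10 \cdot 8 + 23\right) \left(-961 + \left(10 \cdot 8 + 23\right)\right) + \left(962 + 757\right) = 2 \left(80 + 23\right) \left(-961 + \left(80 + 23\right)\right) + 1719 = 2 \cdot 103 \left(-961 + 103\right) + 1719 = 2 \cdot 103 \left(-858\right) + 1719 = -176748 + 1719 = -175029$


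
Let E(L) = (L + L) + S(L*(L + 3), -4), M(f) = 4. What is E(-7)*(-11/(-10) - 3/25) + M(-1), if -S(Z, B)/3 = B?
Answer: 51/25 ≈ 2.0400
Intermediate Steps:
S(Z, B) = -3*B
E(L) = 12 + 2*L (E(L) = (L + L) - 3*(-4) = 2*L + 12 = 12 + 2*L)
E(-7)*(-11/(-10) - 3/25) + M(-1) = (12 + 2*(-7))*(-11/(-10) - 3/25) + 4 = (12 - 14)*(-11*(-⅒) - 3*1/25) + 4 = -2*(11/10 - 3/25) + 4 = -2*49/50 + 4 = -49/25 + 4 = 51/25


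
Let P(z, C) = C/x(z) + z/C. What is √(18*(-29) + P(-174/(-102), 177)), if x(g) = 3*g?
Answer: I*√3711330226614/87261 ≈ 22.077*I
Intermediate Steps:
P(z, C) = z/C + C/(3*z) (P(z, C) = C/((3*z)) + z/C = C*(1/(3*z)) + z/C = C/(3*z) + z/C = z/C + C/(3*z))
√(18*(-29) + P(-174/(-102), 177)) = √(18*(-29) + (-174/(-102)/177 + (⅓)*177/(-174/(-102)))) = √(-522 + (-174*(-1/102)*(1/177) + (⅓)*177/(-174*(-1/102)))) = √(-522 + ((29/17)*(1/177) + (⅓)*177/(29/17))) = √(-522 + (29/3009 + (⅓)*177*(17/29))) = √(-522 + (29/3009 + 1003/29)) = √(-522 + 3018868/87261) = √(-42531374/87261) = I*√3711330226614/87261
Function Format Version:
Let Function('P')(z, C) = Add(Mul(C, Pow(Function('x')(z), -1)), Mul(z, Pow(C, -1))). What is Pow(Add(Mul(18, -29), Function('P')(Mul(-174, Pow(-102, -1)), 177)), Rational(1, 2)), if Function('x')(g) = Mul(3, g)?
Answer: Mul(Rational(1, 87261), I, Pow(3711330226614, Rational(1, 2))) ≈ Mul(22.077, I)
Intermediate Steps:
Function('P')(z, C) = Add(Mul(z, Pow(C, -1)), Mul(Rational(1, 3), C, Pow(z, -1))) (Function('P')(z, C) = Add(Mul(C, Pow(Mul(3, z), -1)), Mul(z, Pow(C, -1))) = Add(Mul(C, Mul(Rational(1, 3), Pow(z, -1))), Mul(z, Pow(C, -1))) = Add(Mul(Rational(1, 3), C, Pow(z, -1)), Mul(z, Pow(C, -1))) = Add(Mul(z, Pow(C, -1)), Mul(Rational(1, 3), C, Pow(z, -1))))
Pow(Add(Mul(18, -29), Function('P')(Mul(-174, Pow(-102, -1)), 177)), Rational(1, 2)) = Pow(Add(Mul(18, -29), Add(Mul(Mul(-174, Pow(-102, -1)), Pow(177, -1)), Mul(Rational(1, 3), 177, Pow(Mul(-174, Pow(-102, -1)), -1)))), Rational(1, 2)) = Pow(Add(-522, Add(Mul(Mul(-174, Rational(-1, 102)), Rational(1, 177)), Mul(Rational(1, 3), 177, Pow(Mul(-174, Rational(-1, 102)), -1)))), Rational(1, 2)) = Pow(Add(-522, Add(Mul(Rational(29, 17), Rational(1, 177)), Mul(Rational(1, 3), 177, Pow(Rational(29, 17), -1)))), Rational(1, 2)) = Pow(Add(-522, Add(Rational(29, 3009), Mul(Rational(1, 3), 177, Rational(17, 29)))), Rational(1, 2)) = Pow(Add(-522, Add(Rational(29, 3009), Rational(1003, 29))), Rational(1, 2)) = Pow(Add(-522, Rational(3018868, 87261)), Rational(1, 2)) = Pow(Rational(-42531374, 87261), Rational(1, 2)) = Mul(Rational(1, 87261), I, Pow(3711330226614, Rational(1, 2)))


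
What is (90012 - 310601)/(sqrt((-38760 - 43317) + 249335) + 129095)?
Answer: -28476936955/16665351767 + 220589*sqrt(167258)/16665351767 ≈ -1.7033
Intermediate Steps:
(90012 - 310601)/(sqrt((-38760 - 43317) + 249335) + 129095) = -220589/(sqrt(-82077 + 249335) + 129095) = -220589/(sqrt(167258) + 129095) = -220589/(129095 + sqrt(167258))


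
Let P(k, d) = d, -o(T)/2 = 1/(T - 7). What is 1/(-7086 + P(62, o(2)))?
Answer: -5/35428 ≈ -0.00014113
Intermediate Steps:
o(T) = -2/(-7 + T) (o(T) = -2/(T - 7) = -2/(-7 + T))
1/(-7086 + P(62, o(2))) = 1/(-7086 - 2/(-7 + 2)) = 1/(-7086 - 2/(-5)) = 1/(-7086 - 2*(-⅕)) = 1/(-7086 + ⅖) = 1/(-35428/5) = -5/35428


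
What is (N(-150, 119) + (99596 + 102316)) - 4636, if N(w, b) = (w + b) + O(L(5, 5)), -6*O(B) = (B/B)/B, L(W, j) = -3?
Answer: 3550411/18 ≈ 1.9725e+5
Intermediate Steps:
O(B) = -1/(6*B) (O(B) = -B/B/(6*B) = -1/(6*B))
N(w, b) = 1/18 + b + w (N(w, b) = (w + b) - ⅙/(-3) = (b + w) - ⅙*(-⅓) = (b + w) + 1/18 = 1/18 + b + w)
(N(-150, 119) + (99596 + 102316)) - 4636 = ((1/18 + 119 - 150) + (99596 + 102316)) - 4636 = (-557/18 + 201912) - 4636 = 3633859/18 - 4636 = 3550411/18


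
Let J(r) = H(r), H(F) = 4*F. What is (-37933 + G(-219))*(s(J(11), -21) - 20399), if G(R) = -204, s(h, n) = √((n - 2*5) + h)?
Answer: 777956663 - 38137*√13 ≈ 7.7782e+8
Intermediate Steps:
J(r) = 4*r
s(h, n) = √(-10 + h + n) (s(h, n) = √((n - 10) + h) = √((-10 + n) + h) = √(-10 + h + n))
(-37933 + G(-219))*(s(J(11), -21) - 20399) = (-37933 - 204)*(√(-10 + 4*11 - 21) - 20399) = -38137*(√(-10 + 44 - 21) - 20399) = -38137*(√13 - 20399) = -38137*(-20399 + √13) = 777956663 - 38137*√13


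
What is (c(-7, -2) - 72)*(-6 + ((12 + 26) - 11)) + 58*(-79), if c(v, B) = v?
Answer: -6241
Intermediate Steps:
(c(-7, -2) - 72)*(-6 + ((12 + 26) - 11)) + 58*(-79) = (-7 - 72)*(-6 + ((12 + 26) - 11)) + 58*(-79) = -79*(-6 + (38 - 11)) - 4582 = -79*(-6 + 27) - 4582 = -79*21 - 4582 = -1659 - 4582 = -6241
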